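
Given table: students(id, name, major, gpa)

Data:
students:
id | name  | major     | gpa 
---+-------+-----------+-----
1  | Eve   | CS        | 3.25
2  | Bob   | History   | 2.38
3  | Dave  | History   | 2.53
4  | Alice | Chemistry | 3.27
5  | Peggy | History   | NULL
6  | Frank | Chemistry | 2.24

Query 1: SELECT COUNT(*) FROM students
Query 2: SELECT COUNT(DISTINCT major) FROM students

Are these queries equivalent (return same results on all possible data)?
No, not equivalent

Query 1 returns: [(6,)]
Query 2 returns: [(3,)]

Reason: COUNT(*) counts rows, COUNT(DISTINCT major) counts unique majors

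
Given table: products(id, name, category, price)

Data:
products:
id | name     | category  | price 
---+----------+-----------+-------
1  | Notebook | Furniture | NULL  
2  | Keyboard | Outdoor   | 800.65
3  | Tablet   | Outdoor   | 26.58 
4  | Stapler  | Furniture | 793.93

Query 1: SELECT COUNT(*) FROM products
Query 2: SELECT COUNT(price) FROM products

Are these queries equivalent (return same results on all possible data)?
No, not equivalent

Query 1 returns: [(4,)]
Query 2 returns: [(3,)]

Reason: COUNT(*) includes NULLs, COUNT(column) excludes them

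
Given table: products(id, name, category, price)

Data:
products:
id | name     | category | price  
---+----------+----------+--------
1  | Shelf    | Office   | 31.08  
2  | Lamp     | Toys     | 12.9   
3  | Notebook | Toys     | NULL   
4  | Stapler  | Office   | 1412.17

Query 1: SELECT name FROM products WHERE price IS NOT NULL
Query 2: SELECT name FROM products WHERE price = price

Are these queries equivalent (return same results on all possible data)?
Yes, equivalent

Both queries return: [('Lamp',), ('Shelf',), ('Stapler',)]

Reason: IS NOT NULL vs self-equality (both exclude NULLs)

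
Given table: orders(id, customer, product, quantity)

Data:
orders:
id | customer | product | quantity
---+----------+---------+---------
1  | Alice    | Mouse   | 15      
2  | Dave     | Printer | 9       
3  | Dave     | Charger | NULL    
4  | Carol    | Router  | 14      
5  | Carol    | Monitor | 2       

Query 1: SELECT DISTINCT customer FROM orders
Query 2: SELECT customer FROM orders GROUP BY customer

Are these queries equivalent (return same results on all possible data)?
Yes, equivalent

Both queries return: [('Alice',), ('Carol',), ('Dave',)]

Reason: Both get unique customers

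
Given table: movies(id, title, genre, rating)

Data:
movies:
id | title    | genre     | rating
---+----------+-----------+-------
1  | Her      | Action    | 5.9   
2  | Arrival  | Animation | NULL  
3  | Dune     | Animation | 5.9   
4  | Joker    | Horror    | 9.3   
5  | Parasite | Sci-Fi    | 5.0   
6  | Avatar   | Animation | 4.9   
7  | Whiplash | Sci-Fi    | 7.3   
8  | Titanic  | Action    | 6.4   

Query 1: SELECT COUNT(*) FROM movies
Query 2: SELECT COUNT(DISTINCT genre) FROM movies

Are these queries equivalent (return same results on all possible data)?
No, not equivalent

Query 1 returns: [(8,)]
Query 2 returns: [(4,)]

Reason: COUNT(*) counts rows, COUNT(DISTINCT genre) counts unique genres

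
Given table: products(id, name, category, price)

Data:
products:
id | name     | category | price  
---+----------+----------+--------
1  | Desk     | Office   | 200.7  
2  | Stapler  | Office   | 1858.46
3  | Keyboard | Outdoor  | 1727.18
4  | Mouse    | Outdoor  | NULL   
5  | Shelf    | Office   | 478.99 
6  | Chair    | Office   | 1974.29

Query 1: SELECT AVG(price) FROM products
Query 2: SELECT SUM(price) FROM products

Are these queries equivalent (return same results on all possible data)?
No, not equivalent

Query 1 returns: [(1247.924,)]
Query 2 returns: [(6239.62,)]

Reason: AVG vs SUM give different aggregate values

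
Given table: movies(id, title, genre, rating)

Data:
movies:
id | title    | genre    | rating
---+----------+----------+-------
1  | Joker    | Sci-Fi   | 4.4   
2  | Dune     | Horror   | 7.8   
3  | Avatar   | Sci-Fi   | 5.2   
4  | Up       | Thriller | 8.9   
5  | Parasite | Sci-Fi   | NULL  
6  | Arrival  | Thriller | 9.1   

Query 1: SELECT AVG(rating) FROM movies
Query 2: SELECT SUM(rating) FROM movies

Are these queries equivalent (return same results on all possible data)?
No, not equivalent

Query 1 returns: [(7.08,)]
Query 2 returns: [(35.4,)]

Reason: AVG vs SUM give different aggregate values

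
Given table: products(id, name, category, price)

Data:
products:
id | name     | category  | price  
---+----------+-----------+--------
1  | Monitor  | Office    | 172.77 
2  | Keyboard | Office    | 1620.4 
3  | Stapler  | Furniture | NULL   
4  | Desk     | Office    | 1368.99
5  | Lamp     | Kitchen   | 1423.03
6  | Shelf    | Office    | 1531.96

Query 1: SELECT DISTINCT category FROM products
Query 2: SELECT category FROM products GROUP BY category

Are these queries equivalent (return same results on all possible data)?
Yes, equivalent

Both queries return: [('Furniture',), ('Kitchen',), ('Office',)]

Reason: Both get unique categorys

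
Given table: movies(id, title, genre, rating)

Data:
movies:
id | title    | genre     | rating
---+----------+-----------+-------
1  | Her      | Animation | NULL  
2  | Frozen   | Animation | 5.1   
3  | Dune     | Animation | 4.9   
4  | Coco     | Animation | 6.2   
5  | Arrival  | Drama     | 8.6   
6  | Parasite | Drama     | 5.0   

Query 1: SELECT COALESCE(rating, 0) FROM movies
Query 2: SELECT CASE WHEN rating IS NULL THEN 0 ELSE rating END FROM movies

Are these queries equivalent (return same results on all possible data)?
Yes, equivalent

Both queries return: [(0,), (4.9,), (5.0,), (5.1,), (6.2,), (8.6,)]

Reason: COALESCE vs CASE for NULL handling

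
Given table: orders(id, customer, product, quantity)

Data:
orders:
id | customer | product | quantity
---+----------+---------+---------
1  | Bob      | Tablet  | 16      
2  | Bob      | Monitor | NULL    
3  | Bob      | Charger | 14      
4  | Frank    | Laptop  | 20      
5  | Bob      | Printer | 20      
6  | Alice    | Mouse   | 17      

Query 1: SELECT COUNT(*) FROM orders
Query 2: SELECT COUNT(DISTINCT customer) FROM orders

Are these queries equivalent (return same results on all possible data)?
No, not equivalent

Query 1 returns: [(6,)]
Query 2 returns: [(3,)]

Reason: COUNT(*) counts rows, COUNT(DISTINCT customer) counts unique customers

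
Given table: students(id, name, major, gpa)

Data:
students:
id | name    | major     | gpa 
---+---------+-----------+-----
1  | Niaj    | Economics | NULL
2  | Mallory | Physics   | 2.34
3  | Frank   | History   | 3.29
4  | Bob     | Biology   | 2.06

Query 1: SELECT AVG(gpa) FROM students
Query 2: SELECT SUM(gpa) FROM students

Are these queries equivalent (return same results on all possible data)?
No, not equivalent

Query 1 returns: [(2.563333333333333,)]
Query 2 returns: [(7.6899999999999995,)]

Reason: AVG vs SUM give different aggregate values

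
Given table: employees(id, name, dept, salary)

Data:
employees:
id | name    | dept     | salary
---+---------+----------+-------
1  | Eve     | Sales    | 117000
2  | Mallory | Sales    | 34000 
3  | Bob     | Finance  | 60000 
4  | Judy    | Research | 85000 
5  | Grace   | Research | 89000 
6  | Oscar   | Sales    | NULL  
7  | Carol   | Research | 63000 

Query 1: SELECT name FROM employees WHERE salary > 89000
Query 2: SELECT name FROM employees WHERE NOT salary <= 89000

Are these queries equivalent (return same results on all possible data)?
Yes, equivalent

Both queries return: [('Eve',)]

Reason: Both filter salary > 89000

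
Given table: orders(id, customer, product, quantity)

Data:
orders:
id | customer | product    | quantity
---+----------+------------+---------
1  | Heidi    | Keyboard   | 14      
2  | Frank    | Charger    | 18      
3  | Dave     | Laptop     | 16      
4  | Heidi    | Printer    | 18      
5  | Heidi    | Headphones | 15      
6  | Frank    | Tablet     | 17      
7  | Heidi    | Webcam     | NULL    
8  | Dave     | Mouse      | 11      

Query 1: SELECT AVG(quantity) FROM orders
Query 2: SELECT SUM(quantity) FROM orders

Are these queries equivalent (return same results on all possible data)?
No, not equivalent

Query 1 returns: [(15.571428571428571,)]
Query 2 returns: [(109,)]

Reason: AVG vs SUM give different aggregate values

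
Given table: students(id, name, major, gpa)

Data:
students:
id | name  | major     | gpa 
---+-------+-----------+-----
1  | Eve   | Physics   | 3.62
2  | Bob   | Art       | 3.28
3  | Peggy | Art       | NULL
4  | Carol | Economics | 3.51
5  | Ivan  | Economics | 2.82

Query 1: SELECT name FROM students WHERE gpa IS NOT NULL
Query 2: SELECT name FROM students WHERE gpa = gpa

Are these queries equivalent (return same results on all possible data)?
Yes, equivalent

Both queries return: [('Bob',), ('Carol',), ('Eve',), ('Ivan',)]

Reason: IS NOT NULL vs self-equality (both exclude NULLs)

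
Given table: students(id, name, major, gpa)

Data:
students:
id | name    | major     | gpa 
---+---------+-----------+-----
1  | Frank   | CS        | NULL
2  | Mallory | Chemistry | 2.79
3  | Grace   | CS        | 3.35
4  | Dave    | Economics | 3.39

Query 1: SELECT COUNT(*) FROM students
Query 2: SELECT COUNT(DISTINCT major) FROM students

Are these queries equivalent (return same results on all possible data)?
No, not equivalent

Query 1 returns: [(4,)]
Query 2 returns: [(3,)]

Reason: COUNT(*) counts rows, COUNT(DISTINCT major) counts unique majors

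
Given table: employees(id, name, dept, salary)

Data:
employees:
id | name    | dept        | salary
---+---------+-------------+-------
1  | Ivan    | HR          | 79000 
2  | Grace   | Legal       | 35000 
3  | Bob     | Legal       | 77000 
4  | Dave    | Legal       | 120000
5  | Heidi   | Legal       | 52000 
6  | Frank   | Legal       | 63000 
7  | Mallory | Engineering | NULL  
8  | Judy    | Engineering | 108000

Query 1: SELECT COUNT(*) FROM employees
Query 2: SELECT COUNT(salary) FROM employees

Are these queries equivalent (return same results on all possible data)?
No, not equivalent

Query 1 returns: [(8,)]
Query 2 returns: [(7,)]

Reason: COUNT(*) includes NULLs, COUNT(column) excludes them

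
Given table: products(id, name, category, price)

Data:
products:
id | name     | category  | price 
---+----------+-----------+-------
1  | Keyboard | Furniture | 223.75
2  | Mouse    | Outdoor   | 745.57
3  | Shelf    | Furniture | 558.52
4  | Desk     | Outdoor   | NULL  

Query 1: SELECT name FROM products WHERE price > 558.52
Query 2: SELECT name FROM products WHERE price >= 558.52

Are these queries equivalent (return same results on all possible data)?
No, not equivalent

Query 1 returns: [('Mouse',)]
Query 2 returns: [('Mouse',), ('Shelf',)]

Reason: > vs >= gives different results when price = 558.52 exists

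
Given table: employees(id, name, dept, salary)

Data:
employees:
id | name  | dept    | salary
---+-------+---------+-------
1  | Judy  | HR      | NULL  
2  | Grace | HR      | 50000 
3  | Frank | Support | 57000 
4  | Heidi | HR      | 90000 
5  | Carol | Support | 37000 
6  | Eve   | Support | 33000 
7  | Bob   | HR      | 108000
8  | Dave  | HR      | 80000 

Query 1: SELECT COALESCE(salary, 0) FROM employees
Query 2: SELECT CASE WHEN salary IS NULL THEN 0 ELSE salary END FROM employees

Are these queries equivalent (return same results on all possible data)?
Yes, equivalent

Both queries return: [(0,), (33000,), (37000,), (50000,), (57000,), (80000,), (90000,), (108000,)]

Reason: COALESCE vs CASE for NULL handling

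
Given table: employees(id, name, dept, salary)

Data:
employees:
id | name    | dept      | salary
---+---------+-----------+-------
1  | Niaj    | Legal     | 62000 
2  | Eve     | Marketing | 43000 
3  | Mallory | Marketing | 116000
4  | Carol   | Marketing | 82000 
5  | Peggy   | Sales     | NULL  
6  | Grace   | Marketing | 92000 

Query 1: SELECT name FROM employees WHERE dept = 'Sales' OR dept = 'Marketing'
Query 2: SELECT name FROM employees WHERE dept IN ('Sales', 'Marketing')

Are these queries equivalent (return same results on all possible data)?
Yes, equivalent

Both queries return: [('Carol',), ('Eve',), ('Grace',), ('Mallory',), ('Peggy',)]

Reason: OR vs IN are equivalent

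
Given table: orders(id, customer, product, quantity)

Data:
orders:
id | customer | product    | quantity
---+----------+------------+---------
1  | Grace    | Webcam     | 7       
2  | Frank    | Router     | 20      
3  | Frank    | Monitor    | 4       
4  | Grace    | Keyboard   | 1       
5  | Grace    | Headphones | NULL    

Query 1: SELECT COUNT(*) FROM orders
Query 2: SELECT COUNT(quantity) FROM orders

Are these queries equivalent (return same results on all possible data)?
No, not equivalent

Query 1 returns: [(5,)]
Query 2 returns: [(4,)]

Reason: COUNT(*) includes NULLs, COUNT(column) excludes them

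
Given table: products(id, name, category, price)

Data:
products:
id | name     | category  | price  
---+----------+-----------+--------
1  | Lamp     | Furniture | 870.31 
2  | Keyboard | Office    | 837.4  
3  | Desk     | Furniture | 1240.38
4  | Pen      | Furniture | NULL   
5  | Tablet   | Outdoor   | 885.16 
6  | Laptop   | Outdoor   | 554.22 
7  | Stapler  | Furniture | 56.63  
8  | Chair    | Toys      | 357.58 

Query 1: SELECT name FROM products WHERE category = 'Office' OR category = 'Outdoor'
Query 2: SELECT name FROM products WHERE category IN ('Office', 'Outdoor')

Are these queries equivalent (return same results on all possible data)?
Yes, equivalent

Both queries return: [('Keyboard',), ('Laptop',), ('Tablet',)]

Reason: OR vs IN are equivalent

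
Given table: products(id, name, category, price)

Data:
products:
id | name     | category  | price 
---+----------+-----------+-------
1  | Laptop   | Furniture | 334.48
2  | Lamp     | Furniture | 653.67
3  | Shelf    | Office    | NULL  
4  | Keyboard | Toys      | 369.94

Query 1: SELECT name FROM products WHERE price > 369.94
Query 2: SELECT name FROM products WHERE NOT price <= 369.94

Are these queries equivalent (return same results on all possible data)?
Yes, equivalent

Both queries return: [('Lamp',)]

Reason: Both filter price > 369.94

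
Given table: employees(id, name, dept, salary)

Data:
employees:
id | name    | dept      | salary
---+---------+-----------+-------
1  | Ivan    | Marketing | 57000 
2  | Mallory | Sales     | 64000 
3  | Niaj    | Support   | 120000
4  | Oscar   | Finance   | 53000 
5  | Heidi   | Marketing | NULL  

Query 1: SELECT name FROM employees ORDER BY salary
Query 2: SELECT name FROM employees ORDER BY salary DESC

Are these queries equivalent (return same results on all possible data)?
No, not equivalent

Query 1 returns: [('Heidi',), ('Oscar',), ('Ivan',), ('Mallory',), ('Niaj',)]
Query 2 returns: [('Niaj',), ('Mallory',), ('Ivan',), ('Oscar',), ('Heidi',)]

Reason: ASC vs DESC gives opposite ordering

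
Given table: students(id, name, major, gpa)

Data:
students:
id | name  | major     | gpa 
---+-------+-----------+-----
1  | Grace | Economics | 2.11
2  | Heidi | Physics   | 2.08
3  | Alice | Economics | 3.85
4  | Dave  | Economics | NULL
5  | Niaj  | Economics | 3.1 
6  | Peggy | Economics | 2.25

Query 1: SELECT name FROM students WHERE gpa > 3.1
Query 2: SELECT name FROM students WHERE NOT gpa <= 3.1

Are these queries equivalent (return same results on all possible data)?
Yes, equivalent

Both queries return: [('Alice',)]

Reason: Both filter gpa > 3.1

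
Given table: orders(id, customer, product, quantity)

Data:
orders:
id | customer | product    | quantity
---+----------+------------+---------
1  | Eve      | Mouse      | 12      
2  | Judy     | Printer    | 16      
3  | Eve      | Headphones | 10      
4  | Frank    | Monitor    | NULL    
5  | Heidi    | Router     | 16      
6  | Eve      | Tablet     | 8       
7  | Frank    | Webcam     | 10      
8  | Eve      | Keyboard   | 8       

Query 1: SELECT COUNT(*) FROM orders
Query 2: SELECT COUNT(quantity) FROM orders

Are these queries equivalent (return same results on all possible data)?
No, not equivalent

Query 1 returns: [(8,)]
Query 2 returns: [(7,)]

Reason: COUNT(*) includes NULLs, COUNT(column) excludes them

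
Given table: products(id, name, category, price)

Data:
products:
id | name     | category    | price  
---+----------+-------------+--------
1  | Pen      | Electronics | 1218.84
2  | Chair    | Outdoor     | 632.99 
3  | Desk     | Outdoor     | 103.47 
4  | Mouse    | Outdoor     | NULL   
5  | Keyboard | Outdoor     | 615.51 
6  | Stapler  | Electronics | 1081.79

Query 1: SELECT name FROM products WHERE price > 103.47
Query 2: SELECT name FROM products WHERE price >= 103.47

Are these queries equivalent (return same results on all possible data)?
No, not equivalent

Query 1 returns: [('Pen',), ('Chair',), ('Keyboard',), ('Stapler',)]
Query 2 returns: [('Pen',), ('Chair',), ('Desk',), ('Keyboard',), ('Stapler',)]

Reason: > vs >= gives different results when price = 103.47 exists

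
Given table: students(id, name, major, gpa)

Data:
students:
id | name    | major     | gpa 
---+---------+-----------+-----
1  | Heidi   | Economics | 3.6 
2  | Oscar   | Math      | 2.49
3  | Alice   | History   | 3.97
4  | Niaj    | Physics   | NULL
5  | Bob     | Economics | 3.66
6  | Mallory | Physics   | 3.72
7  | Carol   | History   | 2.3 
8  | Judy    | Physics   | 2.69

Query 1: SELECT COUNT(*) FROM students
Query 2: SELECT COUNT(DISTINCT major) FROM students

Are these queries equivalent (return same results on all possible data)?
No, not equivalent

Query 1 returns: [(8,)]
Query 2 returns: [(4,)]

Reason: COUNT(*) counts rows, COUNT(DISTINCT major) counts unique majors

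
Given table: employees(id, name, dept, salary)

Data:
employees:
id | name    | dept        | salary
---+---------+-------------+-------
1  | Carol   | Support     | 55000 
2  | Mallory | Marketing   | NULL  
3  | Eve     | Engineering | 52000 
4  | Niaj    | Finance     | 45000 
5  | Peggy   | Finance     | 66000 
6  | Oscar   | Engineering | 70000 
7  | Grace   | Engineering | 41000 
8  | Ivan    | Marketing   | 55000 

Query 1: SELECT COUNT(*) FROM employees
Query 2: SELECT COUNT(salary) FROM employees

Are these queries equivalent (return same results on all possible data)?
No, not equivalent

Query 1 returns: [(8,)]
Query 2 returns: [(7,)]

Reason: COUNT(*) includes NULLs, COUNT(column) excludes them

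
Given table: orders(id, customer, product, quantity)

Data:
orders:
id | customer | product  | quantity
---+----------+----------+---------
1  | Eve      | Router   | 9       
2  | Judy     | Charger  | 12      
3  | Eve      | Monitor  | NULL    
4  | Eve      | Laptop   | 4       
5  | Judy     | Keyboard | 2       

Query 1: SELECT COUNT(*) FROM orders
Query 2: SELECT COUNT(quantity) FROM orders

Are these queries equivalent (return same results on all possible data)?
No, not equivalent

Query 1 returns: [(5,)]
Query 2 returns: [(4,)]

Reason: COUNT(*) includes NULLs, COUNT(column) excludes them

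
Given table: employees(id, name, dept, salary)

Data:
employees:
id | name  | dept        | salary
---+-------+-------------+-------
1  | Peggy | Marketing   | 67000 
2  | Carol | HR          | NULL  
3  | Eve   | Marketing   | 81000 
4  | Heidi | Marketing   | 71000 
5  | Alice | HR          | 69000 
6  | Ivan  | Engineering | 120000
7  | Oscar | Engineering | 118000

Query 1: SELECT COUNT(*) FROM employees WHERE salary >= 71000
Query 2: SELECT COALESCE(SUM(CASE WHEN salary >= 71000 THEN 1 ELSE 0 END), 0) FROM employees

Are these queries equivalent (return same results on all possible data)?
Yes, equivalent

Both queries return: [(4,)]

Reason: COUNT with WHERE vs conditional SUM (COALESCE handles empty-table NULL)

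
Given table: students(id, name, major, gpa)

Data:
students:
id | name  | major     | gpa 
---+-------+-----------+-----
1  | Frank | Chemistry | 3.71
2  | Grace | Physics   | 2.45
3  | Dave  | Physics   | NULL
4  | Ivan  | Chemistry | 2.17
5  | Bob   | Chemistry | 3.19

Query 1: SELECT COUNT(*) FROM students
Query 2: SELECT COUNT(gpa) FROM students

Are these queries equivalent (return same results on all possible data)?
No, not equivalent

Query 1 returns: [(5,)]
Query 2 returns: [(4,)]

Reason: COUNT(*) includes NULLs, COUNT(column) excludes them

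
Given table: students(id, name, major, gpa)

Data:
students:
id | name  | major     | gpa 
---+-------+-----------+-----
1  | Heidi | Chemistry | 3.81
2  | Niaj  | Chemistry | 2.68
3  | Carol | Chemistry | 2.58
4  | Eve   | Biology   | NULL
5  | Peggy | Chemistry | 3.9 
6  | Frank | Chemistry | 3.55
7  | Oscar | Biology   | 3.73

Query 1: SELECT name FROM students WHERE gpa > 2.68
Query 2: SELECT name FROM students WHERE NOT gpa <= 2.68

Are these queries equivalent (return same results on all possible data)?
Yes, equivalent

Both queries return: [('Frank',), ('Heidi',), ('Oscar',), ('Peggy',)]

Reason: Both filter gpa > 2.68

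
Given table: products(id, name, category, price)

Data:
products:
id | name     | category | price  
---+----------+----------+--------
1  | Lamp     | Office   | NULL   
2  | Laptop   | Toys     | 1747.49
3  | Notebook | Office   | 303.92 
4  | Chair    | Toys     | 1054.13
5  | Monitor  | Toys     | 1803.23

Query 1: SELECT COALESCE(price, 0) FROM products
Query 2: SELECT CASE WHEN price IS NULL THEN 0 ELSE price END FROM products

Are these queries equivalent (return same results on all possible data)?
Yes, equivalent

Both queries return: [(0,), (303.92,), (1054.13,), (1747.49,), (1803.23,)]

Reason: COALESCE vs CASE for NULL handling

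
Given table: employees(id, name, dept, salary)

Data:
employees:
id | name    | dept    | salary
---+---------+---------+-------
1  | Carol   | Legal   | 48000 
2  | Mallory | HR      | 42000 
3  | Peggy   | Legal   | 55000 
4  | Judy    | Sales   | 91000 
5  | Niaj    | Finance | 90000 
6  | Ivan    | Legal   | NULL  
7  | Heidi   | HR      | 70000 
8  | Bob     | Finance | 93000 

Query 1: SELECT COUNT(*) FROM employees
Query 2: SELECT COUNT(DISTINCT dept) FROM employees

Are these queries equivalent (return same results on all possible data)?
No, not equivalent

Query 1 returns: [(8,)]
Query 2 returns: [(4,)]

Reason: COUNT(*) counts rows, COUNT(DISTINCT dept) counts unique depts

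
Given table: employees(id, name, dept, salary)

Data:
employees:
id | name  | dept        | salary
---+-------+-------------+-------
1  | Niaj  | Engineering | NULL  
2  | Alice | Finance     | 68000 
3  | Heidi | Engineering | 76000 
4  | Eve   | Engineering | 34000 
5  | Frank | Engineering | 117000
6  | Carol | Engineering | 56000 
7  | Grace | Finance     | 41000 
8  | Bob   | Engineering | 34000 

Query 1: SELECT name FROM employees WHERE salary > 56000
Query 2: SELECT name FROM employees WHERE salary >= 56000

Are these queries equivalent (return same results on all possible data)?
No, not equivalent

Query 1 returns: [('Alice',), ('Heidi',), ('Frank',)]
Query 2 returns: [('Alice',), ('Heidi',), ('Frank',), ('Carol',)]

Reason: > vs >= gives different results when salary = 56000 exists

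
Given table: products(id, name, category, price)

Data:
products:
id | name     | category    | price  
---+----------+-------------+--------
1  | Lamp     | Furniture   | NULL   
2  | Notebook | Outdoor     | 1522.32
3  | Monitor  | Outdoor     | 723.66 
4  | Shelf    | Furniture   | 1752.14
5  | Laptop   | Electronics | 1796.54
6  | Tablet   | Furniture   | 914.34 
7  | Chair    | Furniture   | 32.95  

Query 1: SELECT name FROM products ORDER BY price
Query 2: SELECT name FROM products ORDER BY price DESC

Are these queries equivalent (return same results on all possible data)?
No, not equivalent

Query 1 returns: [('Lamp',), ('Chair',), ('Monitor',), ('Tablet',), ('Notebook',), ('Shelf',), ('Laptop',)]
Query 2 returns: [('Laptop',), ('Shelf',), ('Notebook',), ('Tablet',), ('Monitor',), ('Chair',), ('Lamp',)]

Reason: ASC vs DESC gives opposite ordering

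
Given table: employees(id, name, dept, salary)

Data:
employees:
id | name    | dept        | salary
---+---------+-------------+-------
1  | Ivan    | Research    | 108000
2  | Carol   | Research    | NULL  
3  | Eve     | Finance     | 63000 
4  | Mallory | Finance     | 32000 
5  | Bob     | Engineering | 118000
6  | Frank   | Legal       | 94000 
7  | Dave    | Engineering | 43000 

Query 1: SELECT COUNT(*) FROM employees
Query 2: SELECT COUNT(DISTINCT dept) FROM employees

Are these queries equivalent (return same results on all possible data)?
No, not equivalent

Query 1 returns: [(7,)]
Query 2 returns: [(4,)]

Reason: COUNT(*) counts rows, COUNT(DISTINCT dept) counts unique depts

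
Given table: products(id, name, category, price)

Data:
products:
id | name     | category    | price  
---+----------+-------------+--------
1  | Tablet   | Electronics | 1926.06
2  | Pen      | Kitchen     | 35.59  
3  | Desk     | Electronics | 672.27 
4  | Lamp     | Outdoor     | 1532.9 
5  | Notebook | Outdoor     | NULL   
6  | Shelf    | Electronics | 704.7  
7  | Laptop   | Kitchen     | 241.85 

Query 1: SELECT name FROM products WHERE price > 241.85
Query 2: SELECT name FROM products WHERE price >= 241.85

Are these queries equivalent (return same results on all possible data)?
No, not equivalent

Query 1 returns: [('Tablet',), ('Desk',), ('Lamp',), ('Shelf',)]
Query 2 returns: [('Tablet',), ('Desk',), ('Lamp',), ('Shelf',), ('Laptop',)]

Reason: > vs >= gives different results when price = 241.85 exists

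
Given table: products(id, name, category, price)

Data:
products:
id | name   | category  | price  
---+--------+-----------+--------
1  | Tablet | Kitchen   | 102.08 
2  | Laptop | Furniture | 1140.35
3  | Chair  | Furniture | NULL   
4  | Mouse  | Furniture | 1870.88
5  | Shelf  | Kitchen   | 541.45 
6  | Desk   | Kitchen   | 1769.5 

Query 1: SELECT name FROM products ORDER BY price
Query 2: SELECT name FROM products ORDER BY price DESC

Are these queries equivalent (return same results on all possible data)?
No, not equivalent

Query 1 returns: [('Chair',), ('Tablet',), ('Shelf',), ('Laptop',), ('Desk',), ('Mouse',)]
Query 2 returns: [('Mouse',), ('Desk',), ('Laptop',), ('Shelf',), ('Tablet',), ('Chair',)]

Reason: ASC vs DESC gives opposite ordering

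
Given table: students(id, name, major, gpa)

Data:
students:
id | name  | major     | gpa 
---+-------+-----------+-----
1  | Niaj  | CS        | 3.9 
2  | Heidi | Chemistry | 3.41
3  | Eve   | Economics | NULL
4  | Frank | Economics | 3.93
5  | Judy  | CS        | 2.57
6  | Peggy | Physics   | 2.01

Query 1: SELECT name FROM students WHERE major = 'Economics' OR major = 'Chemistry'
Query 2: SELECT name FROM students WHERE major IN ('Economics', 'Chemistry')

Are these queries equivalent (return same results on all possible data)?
Yes, equivalent

Both queries return: [('Eve',), ('Frank',), ('Heidi',)]

Reason: OR vs IN are equivalent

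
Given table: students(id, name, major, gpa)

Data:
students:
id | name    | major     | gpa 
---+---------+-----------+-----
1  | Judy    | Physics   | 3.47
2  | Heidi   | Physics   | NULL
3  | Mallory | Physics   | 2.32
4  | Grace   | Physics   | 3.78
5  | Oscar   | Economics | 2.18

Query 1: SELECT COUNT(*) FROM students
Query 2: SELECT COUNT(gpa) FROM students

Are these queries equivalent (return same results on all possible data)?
No, not equivalent

Query 1 returns: [(5,)]
Query 2 returns: [(4,)]

Reason: COUNT(*) includes NULLs, COUNT(column) excludes them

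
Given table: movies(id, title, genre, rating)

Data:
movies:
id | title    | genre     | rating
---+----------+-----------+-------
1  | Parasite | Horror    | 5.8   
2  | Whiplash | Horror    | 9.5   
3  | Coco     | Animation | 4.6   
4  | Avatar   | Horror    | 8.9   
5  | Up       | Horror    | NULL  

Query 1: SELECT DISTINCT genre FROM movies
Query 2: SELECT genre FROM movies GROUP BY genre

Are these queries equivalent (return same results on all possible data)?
Yes, equivalent

Both queries return: [('Animation',), ('Horror',)]

Reason: Both get unique genres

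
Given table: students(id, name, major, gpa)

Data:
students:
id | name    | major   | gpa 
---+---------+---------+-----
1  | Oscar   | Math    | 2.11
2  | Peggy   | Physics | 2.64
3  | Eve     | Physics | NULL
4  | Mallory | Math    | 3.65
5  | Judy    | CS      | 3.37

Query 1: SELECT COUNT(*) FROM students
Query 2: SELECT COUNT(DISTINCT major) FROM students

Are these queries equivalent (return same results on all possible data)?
No, not equivalent

Query 1 returns: [(5,)]
Query 2 returns: [(3,)]

Reason: COUNT(*) counts rows, COUNT(DISTINCT major) counts unique majors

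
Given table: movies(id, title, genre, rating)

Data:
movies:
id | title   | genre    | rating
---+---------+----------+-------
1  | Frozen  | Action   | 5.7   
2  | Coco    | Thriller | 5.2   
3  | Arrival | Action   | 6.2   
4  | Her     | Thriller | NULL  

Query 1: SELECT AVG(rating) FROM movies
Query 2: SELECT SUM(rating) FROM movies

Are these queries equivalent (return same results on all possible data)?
No, not equivalent

Query 1 returns: [(5.7,)]
Query 2 returns: [(17.1,)]

Reason: AVG vs SUM give different aggregate values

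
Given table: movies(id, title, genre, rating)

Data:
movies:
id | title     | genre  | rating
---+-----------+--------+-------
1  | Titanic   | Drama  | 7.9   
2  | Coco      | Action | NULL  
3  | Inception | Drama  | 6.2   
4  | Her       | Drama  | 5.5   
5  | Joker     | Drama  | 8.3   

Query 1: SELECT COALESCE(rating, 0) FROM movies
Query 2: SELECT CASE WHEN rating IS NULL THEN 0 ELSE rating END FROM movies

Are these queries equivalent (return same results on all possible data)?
Yes, equivalent

Both queries return: [(0,), (5.5,), (6.2,), (7.9,), (8.3,)]

Reason: COALESCE vs CASE for NULL handling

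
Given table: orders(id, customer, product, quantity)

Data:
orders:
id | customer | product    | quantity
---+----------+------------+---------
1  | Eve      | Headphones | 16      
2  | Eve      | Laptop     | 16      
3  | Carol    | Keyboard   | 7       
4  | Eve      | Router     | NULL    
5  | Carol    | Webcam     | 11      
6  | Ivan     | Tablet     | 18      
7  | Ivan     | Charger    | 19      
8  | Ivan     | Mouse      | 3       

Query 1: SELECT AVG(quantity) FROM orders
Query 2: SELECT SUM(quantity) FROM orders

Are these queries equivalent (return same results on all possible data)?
No, not equivalent

Query 1 returns: [(12.857142857142858,)]
Query 2 returns: [(90,)]

Reason: AVG vs SUM give different aggregate values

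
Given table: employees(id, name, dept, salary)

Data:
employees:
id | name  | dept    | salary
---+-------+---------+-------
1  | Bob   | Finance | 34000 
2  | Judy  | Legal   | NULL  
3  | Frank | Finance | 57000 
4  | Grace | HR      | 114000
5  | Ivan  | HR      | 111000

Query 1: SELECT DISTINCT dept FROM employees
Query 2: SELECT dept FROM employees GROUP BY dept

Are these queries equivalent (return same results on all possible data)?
Yes, equivalent

Both queries return: [('Finance',), ('HR',), ('Legal',)]

Reason: Both get unique depts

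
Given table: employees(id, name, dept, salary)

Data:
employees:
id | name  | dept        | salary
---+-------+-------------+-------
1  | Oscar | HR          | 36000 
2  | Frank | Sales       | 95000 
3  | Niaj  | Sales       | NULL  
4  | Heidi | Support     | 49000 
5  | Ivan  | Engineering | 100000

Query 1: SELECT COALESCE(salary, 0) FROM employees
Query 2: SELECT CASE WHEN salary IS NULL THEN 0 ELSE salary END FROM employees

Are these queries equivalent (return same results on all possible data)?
Yes, equivalent

Both queries return: [(0,), (36000,), (49000,), (95000,), (100000,)]

Reason: COALESCE vs CASE for NULL handling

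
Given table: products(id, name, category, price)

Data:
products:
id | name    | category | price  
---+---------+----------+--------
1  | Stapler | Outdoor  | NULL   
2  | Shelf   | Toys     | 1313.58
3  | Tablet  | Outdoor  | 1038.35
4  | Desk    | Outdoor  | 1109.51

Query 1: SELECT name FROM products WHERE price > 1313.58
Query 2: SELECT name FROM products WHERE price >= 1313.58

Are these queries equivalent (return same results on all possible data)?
No, not equivalent

Query 1 returns: []
Query 2 returns: [('Shelf',)]

Reason: > vs >= gives different results when price = 1313.58 exists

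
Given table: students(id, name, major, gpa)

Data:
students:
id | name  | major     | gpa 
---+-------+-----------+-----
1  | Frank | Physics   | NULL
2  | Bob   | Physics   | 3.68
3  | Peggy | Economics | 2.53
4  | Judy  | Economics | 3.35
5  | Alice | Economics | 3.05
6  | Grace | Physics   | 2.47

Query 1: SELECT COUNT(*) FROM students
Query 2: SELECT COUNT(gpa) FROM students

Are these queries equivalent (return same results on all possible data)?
No, not equivalent

Query 1 returns: [(6,)]
Query 2 returns: [(5,)]

Reason: COUNT(*) includes NULLs, COUNT(column) excludes them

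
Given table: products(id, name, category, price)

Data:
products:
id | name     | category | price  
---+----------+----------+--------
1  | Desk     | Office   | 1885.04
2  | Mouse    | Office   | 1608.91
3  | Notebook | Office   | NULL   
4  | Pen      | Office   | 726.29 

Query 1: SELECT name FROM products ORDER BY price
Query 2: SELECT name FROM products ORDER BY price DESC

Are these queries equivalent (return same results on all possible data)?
No, not equivalent

Query 1 returns: [('Notebook',), ('Pen',), ('Mouse',), ('Desk',)]
Query 2 returns: [('Desk',), ('Mouse',), ('Pen',), ('Notebook',)]

Reason: ASC vs DESC gives opposite ordering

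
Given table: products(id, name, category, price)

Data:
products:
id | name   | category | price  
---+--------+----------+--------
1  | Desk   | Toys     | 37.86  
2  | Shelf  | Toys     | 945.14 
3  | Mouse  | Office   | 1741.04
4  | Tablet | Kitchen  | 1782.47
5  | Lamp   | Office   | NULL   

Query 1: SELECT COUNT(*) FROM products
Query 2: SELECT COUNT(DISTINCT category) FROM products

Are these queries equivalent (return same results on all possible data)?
No, not equivalent

Query 1 returns: [(5,)]
Query 2 returns: [(3,)]

Reason: COUNT(*) counts rows, COUNT(DISTINCT category) counts unique categorys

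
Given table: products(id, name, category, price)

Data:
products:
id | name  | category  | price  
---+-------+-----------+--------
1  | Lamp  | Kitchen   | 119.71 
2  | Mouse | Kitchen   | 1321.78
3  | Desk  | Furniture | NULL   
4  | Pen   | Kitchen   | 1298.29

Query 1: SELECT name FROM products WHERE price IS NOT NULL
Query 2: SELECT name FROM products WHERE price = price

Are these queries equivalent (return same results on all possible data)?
Yes, equivalent

Both queries return: [('Lamp',), ('Mouse',), ('Pen',)]

Reason: IS NOT NULL vs self-equality (both exclude NULLs)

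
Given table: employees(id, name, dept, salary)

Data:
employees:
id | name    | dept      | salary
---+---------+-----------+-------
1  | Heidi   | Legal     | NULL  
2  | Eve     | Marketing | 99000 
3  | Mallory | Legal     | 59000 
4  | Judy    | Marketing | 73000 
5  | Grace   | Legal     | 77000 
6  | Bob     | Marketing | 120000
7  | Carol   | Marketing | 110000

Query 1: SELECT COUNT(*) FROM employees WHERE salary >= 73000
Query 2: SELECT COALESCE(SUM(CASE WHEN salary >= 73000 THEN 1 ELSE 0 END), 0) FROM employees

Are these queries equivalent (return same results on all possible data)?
Yes, equivalent

Both queries return: [(5,)]

Reason: COUNT with WHERE vs conditional SUM (COALESCE handles empty-table NULL)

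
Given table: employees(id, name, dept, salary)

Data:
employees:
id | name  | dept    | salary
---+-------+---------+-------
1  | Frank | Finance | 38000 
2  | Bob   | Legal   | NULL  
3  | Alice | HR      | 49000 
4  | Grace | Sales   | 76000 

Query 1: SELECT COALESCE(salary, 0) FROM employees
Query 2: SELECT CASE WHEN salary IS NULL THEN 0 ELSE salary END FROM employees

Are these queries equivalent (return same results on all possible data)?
Yes, equivalent

Both queries return: [(0,), (38000,), (49000,), (76000,)]

Reason: COALESCE vs CASE for NULL handling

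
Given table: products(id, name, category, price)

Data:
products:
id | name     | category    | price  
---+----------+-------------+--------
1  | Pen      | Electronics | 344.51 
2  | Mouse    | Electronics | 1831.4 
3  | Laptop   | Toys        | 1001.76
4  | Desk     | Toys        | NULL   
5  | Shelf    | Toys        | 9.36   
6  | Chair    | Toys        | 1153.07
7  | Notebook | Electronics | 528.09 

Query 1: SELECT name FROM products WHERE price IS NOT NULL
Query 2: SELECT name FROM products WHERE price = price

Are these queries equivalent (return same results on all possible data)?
Yes, equivalent

Both queries return: [('Chair',), ('Laptop',), ('Mouse',), ('Notebook',), ('Pen',), ('Shelf',)]

Reason: IS NOT NULL vs self-equality (both exclude NULLs)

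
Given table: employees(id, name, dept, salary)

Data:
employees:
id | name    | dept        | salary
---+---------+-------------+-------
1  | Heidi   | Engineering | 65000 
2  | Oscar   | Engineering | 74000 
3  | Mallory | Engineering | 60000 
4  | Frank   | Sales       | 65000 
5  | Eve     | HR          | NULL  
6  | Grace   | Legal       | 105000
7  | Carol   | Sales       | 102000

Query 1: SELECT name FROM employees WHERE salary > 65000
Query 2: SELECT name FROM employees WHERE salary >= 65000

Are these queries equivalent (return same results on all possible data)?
No, not equivalent

Query 1 returns: [('Oscar',), ('Grace',), ('Carol',)]
Query 2 returns: [('Heidi',), ('Oscar',), ('Frank',), ('Grace',), ('Carol',)]

Reason: > vs >= gives different results when salary = 65000 exists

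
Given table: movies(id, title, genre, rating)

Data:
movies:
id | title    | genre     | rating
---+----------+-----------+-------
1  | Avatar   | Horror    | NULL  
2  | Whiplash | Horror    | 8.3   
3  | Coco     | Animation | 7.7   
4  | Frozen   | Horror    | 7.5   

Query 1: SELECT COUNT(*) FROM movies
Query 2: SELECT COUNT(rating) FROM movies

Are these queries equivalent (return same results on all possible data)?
No, not equivalent

Query 1 returns: [(4,)]
Query 2 returns: [(3,)]

Reason: COUNT(*) includes NULLs, COUNT(column) excludes them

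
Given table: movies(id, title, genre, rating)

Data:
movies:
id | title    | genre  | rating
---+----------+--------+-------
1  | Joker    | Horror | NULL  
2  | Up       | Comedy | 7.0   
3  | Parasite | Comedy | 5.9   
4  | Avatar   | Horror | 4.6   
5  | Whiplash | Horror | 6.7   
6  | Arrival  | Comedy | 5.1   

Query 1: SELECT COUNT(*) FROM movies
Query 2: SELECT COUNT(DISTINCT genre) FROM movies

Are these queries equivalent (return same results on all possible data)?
No, not equivalent

Query 1 returns: [(6,)]
Query 2 returns: [(2,)]

Reason: COUNT(*) counts rows, COUNT(DISTINCT genre) counts unique genres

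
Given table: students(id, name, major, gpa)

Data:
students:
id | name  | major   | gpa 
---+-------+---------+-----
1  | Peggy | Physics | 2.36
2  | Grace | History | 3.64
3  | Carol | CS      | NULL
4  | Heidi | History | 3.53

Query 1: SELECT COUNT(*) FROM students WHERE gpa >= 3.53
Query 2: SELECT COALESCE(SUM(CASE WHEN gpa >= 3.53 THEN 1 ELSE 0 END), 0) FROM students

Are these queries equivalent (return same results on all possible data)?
Yes, equivalent

Both queries return: [(2,)]

Reason: COUNT with WHERE vs conditional SUM (COALESCE handles empty-table NULL)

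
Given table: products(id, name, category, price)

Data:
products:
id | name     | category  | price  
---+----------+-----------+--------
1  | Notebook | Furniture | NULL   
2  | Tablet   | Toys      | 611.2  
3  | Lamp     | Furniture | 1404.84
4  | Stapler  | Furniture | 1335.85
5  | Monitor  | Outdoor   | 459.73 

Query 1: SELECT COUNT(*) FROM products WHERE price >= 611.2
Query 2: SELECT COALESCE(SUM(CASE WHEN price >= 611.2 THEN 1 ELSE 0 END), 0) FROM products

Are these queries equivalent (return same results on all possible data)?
Yes, equivalent

Both queries return: [(3,)]

Reason: COUNT with WHERE vs conditional SUM (COALESCE handles empty-table NULL)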